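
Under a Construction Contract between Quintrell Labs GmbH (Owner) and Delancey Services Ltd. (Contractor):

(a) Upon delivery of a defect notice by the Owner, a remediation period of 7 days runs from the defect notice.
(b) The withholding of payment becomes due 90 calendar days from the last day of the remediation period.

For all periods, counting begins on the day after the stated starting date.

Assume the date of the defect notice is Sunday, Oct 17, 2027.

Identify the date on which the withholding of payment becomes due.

The last day of the remediation period: 7 calendar days after Oct 17, 2027 is Oct 24, 2027.
The date on which the withholding of payment becomes due: Oct 24, 2027 + 90 days = Jan 22, 2028.

Jan 22, 2028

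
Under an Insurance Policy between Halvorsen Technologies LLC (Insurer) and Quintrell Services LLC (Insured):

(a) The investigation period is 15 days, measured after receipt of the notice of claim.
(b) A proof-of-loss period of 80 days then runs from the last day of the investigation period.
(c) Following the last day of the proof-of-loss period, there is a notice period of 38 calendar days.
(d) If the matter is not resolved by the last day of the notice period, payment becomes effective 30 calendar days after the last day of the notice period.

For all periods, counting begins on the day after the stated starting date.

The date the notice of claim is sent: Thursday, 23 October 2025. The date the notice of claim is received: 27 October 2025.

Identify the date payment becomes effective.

8 April 2026

The last day of the investigation period: 27 October 2025 + 15 days = 11 November 2025.
The last day of the proof-of-loss period: 11 November 2025 + 80 days = 30 January 2026.
The last day of the notice period: 38 calendar days after 30 January 2026 is 9 March 2026.
The date payment becomes effective: 9 March 2026 + 30 days = 8 April 2026.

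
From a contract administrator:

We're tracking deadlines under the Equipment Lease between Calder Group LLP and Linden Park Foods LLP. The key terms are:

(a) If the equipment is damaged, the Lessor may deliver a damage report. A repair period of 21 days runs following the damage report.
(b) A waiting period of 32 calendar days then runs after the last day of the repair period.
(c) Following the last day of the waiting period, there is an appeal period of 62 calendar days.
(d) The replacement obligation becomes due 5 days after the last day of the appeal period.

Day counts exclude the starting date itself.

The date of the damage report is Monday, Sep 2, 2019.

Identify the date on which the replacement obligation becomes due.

Dec 31, 2019

The last day of the repair period: 21 calendar days after Sep 2, 2019 is Sep 23, 2019.
Adding 32 calendar days to Sep 23, 2019 gives Oct 25, 2019, which is the last day of the waiting period.
The last day of the appeal period: Oct 25, 2019 + 62 days = Dec 26, 2019.
The date on which the replacement obligation becomes due: 5 calendar days after Dec 26, 2019 is Dec 31, 2019.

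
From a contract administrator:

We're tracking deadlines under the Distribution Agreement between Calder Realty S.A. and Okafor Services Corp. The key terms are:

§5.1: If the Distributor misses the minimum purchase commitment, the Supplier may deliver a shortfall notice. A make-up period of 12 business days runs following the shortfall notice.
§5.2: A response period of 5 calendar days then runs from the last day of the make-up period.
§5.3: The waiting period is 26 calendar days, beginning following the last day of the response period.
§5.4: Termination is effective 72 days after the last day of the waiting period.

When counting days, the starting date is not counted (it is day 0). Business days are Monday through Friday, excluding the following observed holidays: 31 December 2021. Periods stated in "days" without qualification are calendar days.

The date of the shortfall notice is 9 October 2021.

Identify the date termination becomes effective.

6 February 2022

From Saturday, 9 October 2021, 12 business days (Oct 11, Oct 12, Oct 13, Oct 14, …, Oct 22, Oct 25, Oct 26, skipping weekends) brings us to Tuesday, 26 October 2021, which is the last day of the make-up period.
The last day of the response period: 5 calendar days after 26 October 2021 is 31 October 2021.
Adding 26 calendar days to 31 October 2021 gives 26 November 2021, which is the last day of the waiting period.
Adding 72 calendar days to 26 November 2021 gives 6 February 2022, which is the date termination becomes effective.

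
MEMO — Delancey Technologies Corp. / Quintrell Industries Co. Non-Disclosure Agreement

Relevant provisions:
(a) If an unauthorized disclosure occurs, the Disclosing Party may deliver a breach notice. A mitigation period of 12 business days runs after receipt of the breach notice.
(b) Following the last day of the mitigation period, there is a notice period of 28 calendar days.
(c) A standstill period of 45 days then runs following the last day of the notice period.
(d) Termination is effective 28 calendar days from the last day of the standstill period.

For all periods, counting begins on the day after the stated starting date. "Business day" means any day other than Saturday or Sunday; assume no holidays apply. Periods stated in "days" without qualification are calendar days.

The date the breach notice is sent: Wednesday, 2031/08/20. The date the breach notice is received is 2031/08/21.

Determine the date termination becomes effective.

2031/12/18

From Thursday, 2031/08/21, 12 business days (Aug 22, Aug 25, Aug 26, Aug 27, …, Sep 4, Sep 5, Sep 8, skipping weekends) brings us to Monday, 2031/09/08, which is the last day of the mitigation period.
Adding 28 calendar days to 2031/09/08 gives 2031/10/06, which is the last day of the notice period.
The last day of the standstill period: 2031/10/06 + 45 days = 2031/11/20.
The date termination becomes effective: 2031/11/20 + 28 days = 2031/12/18.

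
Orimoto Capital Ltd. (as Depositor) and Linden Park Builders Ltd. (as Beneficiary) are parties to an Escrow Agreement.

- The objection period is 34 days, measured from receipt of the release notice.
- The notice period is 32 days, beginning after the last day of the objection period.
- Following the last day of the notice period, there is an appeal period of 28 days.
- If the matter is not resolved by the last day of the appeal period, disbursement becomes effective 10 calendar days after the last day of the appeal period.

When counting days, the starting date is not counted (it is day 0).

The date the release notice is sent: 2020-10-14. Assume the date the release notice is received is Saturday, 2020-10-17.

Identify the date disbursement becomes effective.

Adding 34 calendar days to 2020-10-17 gives 2020-11-20, which is the last day of the objection period.
Adding 32 calendar days to 2020-11-20 gives 2020-12-22, which is the last day of the notice period.
Adding 28 calendar days to 2020-12-22 gives 2021-01-19, which is the last day of the appeal period.
The date disbursement becomes effective: 2021-01-19 + 10 days = 2021-01-29.

2021-01-29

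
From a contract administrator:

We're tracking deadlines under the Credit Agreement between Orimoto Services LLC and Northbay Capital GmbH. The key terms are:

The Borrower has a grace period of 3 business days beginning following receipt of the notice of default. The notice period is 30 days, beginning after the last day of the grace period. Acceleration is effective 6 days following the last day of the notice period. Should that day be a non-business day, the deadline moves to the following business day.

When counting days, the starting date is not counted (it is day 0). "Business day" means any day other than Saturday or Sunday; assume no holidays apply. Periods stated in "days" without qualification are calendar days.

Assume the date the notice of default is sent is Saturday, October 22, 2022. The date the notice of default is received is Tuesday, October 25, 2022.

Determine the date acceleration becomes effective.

December 5, 2022

The last day of the grace period: 3 business days after Tuesday, October 25, 2022, skipping weekends — Oct 26, Oct 27, Oct 28 — lands on Friday, October 28, 2022.
Adding 30 calendar days to October 28, 2022 gives November 27, 2022, which is the last day of the notice period.
The date acceleration becomes effective: November 27, 2022 + 6 days = December 3, 2022. That falls on a Saturday, so it rolls to the next business day, Monday, December 5, 2022.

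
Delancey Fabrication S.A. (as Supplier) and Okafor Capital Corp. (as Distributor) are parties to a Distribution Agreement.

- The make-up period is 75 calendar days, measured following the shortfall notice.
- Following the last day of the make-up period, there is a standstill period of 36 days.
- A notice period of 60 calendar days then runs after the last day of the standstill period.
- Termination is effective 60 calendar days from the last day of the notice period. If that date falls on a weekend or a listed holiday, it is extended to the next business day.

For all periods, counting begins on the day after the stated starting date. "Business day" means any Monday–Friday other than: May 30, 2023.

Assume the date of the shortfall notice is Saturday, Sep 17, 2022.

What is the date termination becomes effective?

Adding 75 calendar days to Sep 17, 2022 gives Dec 1, 2022, which is the last day of the make-up period.
The last day of the standstill period: Dec 1, 2022 + 36 days = Jan 6, 2023.
The last day of the notice period: Jan 6, 2023 + 60 days = Mar 7, 2023.
The date termination becomes effective: Mar 7, 2023 + 60 days = May 6, 2023. That falls on a Saturday, so it rolls to the next business day, Monday, May 8, 2023.

May 8, 2023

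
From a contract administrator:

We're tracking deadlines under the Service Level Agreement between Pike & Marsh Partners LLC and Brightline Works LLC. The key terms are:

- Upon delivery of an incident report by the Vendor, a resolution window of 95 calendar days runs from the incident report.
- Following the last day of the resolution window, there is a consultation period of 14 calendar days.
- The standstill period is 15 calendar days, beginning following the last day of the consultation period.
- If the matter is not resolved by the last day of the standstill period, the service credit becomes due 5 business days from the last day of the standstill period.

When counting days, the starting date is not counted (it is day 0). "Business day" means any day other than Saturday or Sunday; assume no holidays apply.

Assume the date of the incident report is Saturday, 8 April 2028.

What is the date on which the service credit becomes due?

17 August 2028

The last day of the resolution window: 8 April 2028 + 95 days = 12 July 2028.
The last day of the consultation period: 14 calendar days after 12 July 2028 is 26 July 2028.
Adding 15 calendar days to 26 July 2028 gives 10 August 2028, which is the last day of the standstill period.
From Thursday, 10 August 2028, 5 business days (Aug 11, Aug 14, Aug 15, Aug 16, Aug 17, skipping weekends) brings us to Thursday, 17 August 2028, which is the date on which the service credit becomes due.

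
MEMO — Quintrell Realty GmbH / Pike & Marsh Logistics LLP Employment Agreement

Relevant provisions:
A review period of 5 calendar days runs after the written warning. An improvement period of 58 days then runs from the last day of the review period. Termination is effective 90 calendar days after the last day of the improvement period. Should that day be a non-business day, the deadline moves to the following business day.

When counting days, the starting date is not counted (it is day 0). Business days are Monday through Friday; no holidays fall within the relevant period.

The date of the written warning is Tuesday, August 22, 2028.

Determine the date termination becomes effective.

The last day of the review period: August 22, 2028 + 5 days = August 27, 2028.
The last day of the improvement period: 58 calendar days after August 27, 2028 is October 24, 2028.
The date termination becomes effective: 90 calendar days after October 24, 2028 is January 22, 2029. January 22, 2029 is a Monday, so no roll-forward applies.

January 22, 2029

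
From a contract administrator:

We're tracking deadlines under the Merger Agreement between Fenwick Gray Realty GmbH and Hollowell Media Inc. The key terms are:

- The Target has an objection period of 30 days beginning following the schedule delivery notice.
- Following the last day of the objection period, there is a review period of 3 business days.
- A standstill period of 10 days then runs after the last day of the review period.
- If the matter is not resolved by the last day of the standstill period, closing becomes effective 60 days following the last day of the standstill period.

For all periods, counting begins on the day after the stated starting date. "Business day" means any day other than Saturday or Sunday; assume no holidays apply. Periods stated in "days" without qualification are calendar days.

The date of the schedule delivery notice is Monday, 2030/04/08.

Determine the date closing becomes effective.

Adding 30 calendar days to 2030/04/08 gives 2030/05/08, which is the last day of the objection period.
The last day of the review period: counting 3 business days from Wednesday, 2030/05/08 (May 9, May 10, May 13, skipping weekends) reaches Monday, 2030/05/13.
The last day of the standstill period: 2030/05/13 + 10 days = 2030/05/23.
The date closing becomes effective: 2030/05/23 + 60 days = 2030/07/22.

2030/07/22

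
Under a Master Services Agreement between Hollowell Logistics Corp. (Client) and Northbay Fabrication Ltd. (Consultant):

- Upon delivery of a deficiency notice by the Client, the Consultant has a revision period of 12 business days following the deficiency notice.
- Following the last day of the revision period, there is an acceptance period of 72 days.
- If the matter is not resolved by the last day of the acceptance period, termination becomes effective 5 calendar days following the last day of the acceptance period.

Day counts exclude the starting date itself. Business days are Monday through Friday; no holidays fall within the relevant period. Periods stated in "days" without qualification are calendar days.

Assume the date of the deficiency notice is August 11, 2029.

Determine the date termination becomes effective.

The last day of the revision period: 12 business days after Saturday, August 11, 2029, skipping weekends — Aug 13, Aug 14, Aug 15, Aug 16, …, Aug 24, Aug 27, Aug 28 — lands on Tuesday, August 28, 2029.
The last day of the acceptance period: 72 calendar days after August 28, 2029 is November 8, 2029.
The date termination becomes effective: 5 calendar days after November 8, 2029 is November 13, 2029.

November 13, 2029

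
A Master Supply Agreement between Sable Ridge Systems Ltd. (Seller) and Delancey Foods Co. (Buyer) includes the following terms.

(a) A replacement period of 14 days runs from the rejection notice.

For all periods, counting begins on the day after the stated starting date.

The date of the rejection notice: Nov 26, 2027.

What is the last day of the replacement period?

Dec 10, 2027

Adding 14 calendar days to Nov 26, 2027 gives Dec 10, 2027, which is the last day of the replacement period.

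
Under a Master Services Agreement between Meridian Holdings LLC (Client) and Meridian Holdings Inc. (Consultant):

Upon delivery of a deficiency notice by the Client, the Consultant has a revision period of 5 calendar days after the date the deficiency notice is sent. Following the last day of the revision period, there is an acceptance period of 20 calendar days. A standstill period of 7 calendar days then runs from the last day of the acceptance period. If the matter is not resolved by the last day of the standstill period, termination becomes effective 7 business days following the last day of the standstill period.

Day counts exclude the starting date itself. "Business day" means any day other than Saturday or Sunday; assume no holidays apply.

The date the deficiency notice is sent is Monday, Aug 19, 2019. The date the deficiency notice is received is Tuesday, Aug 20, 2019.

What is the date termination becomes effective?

The last day of the revision period: 5 calendar days after Aug 19, 2019 is Aug 24, 2019.
The last day of the acceptance period: 20 calendar days after Aug 24, 2019 is Sep 13, 2019.
The last day of the standstill period: Sep 13, 2019 + 7 days = Sep 20, 2019.
The date termination becomes effective: counting 7 business days from Friday, Sep 20, 2019 (Sep 23, Sep 24, Sep 25, Sep 26, Sep 27, Sep 30, Oct 1, skipping weekends) reaches Tuesday, Oct 1, 2019.

Oct 1, 2019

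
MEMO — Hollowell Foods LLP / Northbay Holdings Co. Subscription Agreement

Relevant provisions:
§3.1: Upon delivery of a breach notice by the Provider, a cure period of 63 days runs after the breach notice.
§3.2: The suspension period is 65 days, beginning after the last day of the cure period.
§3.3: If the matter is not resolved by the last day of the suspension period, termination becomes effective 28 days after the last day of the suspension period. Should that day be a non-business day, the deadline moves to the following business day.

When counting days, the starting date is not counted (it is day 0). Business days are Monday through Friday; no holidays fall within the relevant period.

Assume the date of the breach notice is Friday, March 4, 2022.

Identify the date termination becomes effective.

August 8, 2022

Adding 63 calendar days to March 4, 2022 gives May 6, 2022, which is the last day of the cure period.
The last day of the suspension period: May 6, 2022 + 65 days = July 10, 2022.
The date termination becomes effective: July 10, 2022 + 28 days = August 7, 2022. That falls on a Sunday, so it rolls to the next business day, Monday, August 8, 2022.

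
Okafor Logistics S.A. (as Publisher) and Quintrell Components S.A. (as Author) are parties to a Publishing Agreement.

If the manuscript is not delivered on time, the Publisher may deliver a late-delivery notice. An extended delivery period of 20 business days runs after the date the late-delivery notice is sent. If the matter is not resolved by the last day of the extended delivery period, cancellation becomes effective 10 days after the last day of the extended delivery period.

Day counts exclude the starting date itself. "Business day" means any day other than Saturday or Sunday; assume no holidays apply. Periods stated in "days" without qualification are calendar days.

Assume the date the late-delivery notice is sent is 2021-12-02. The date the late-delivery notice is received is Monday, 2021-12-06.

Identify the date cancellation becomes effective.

The last day of the extended delivery period: counting 20 business days from Thursday, 2021-12-02 (Dec 3, Dec 6, Dec 7, Dec 8, …, Dec 28, Dec 29, Dec 30, skipping weekends) reaches Thursday, 2021-12-30.
The date cancellation becomes effective: 10 calendar days after 2021-12-30 is 2022-01-09.

2022-01-09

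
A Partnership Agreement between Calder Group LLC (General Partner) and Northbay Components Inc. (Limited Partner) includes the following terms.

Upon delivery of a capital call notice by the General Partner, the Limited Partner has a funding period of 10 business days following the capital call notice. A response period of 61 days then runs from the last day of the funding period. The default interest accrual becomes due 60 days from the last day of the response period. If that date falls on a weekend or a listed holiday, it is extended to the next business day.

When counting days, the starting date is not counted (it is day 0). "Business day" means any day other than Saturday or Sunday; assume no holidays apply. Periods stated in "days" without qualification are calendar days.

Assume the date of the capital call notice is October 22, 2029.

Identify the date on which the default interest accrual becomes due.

From Monday, October 22, 2029, 10 business days (Oct 23, Oct 24, Oct 25, Oct 26, Oct 29, Oct 30, Oct 31, Nov 1, Nov 2, Nov 5, skipping weekends) brings us to Monday, November 5, 2029, which is the last day of the funding period.
Adding 61 calendar days to November 5, 2029 gives January 5, 2030, which is the last day of the response period.
The date on which the default interest accrual becomes due: 60 calendar days after January 5, 2030 is March 6, 2030. March 6, 2030 is a Wednesday, so no roll-forward applies.

March 6, 2030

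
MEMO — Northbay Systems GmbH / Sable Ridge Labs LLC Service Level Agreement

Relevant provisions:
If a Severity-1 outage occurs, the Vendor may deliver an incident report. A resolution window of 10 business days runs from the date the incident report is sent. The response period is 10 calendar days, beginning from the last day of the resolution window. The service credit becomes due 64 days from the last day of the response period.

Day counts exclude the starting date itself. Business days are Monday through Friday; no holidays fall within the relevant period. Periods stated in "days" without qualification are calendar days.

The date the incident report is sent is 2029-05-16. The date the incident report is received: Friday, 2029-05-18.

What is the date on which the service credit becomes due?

The last day of the resolution window: counting 10 business days from Wednesday, 2029-05-16 (May 17, May 18, May 21, May 22, May 23, May 24, May 25, May 28, May 29, May 30, skipping weekends) reaches Wednesday, 2029-05-30.
The last day of the response period: 10 calendar days after 2029-05-30 is 2029-06-09.
Adding 64 calendar days to 2029-06-09 gives 2029-08-12, which is the date on which the service credit becomes due.

2029-08-12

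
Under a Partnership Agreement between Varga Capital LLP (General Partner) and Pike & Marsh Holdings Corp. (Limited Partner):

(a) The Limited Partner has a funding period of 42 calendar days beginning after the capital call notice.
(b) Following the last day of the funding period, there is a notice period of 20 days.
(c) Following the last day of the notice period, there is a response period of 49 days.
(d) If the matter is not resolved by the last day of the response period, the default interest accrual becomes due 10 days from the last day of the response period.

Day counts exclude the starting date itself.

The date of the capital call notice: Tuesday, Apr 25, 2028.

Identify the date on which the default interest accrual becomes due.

Aug 24, 2028

The last day of the funding period: Apr 25, 2028 + 42 days = Jun 6, 2028.
The last day of the notice period: 20 calendar days after Jun 6, 2028 is Jun 26, 2028.
The last day of the response period: 49 calendar days after Jun 26, 2028 is Aug 14, 2028.
The date on which the default interest accrual becomes due: 10 calendar days after Aug 14, 2028 is Aug 24, 2028.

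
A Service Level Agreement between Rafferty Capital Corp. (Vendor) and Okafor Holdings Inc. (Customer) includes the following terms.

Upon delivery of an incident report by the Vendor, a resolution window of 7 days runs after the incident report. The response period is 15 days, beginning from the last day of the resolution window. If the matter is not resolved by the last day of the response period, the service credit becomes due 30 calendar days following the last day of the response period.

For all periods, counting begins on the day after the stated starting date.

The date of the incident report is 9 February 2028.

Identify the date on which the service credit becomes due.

1 April 2028

The last day of the resolution window: 7 calendar days after 9 February 2028 is 16 February 2028.
Adding 15 calendar days to 16 February 2028 gives 2 March 2028, which is the last day of the response period.
Adding 30 calendar days to 2 March 2028 gives 1 April 2028, which is the date on which the service credit becomes due.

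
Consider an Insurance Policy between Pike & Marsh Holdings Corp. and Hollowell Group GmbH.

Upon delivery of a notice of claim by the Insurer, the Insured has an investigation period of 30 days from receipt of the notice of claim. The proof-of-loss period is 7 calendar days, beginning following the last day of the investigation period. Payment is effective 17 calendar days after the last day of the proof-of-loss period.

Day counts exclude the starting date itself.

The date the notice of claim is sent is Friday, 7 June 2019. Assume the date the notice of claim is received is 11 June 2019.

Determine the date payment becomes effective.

The last day of the investigation period: 30 calendar days after 11 June 2019 is 11 July 2019.
The last day of the proof-of-loss period: 7 calendar days after 11 July 2019 is 18 July 2019.
The date payment becomes effective: 17 calendar days after 18 July 2019 is 4 August 2019.

4 August 2019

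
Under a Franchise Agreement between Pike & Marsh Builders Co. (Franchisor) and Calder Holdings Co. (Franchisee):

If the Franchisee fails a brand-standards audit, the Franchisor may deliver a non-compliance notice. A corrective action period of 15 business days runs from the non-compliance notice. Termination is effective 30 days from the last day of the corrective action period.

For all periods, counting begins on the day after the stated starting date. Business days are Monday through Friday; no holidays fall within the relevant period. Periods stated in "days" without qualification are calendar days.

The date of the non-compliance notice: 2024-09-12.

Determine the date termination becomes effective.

From Thursday, 2024-09-12, 15 business days (Sep 13, Sep 16, Sep 17, Sep 18, …, Oct 1, Oct 2, Oct 3, skipping weekends) brings us to Thursday, 2024-10-03, which is the last day of the corrective action period.
Adding 30 calendar days to 2024-10-03 gives 2024-11-02, which is the date termination becomes effective.

2024-11-02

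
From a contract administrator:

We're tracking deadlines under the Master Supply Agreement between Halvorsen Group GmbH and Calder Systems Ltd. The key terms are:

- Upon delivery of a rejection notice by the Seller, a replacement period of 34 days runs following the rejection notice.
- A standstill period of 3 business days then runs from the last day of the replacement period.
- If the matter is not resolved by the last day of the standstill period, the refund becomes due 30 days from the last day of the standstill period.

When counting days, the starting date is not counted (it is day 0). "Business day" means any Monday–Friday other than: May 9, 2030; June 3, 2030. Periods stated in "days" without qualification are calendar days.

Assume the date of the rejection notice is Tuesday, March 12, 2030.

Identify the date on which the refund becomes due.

May 18, 2030

Adding 34 calendar days to March 12, 2030 gives April 15, 2030, which is the last day of the replacement period.
From Monday, April 15, 2030, 3 business days (Apr 16, Apr 17, Apr 18, skipping weekends) brings us to Thursday, April 18, 2030, which is the last day of the standstill period.
The date on which the refund becomes due: 30 calendar days after April 18, 2030 is May 18, 2030.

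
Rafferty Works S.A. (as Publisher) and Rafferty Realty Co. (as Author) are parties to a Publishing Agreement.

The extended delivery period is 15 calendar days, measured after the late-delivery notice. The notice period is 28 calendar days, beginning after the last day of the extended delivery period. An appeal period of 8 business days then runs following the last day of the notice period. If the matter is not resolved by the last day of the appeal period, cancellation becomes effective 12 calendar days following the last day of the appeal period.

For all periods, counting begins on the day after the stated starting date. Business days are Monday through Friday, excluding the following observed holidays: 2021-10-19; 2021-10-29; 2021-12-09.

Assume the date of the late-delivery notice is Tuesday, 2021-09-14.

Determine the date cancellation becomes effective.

2021-11-21

Adding 15 calendar days to 2021-09-14 gives 2021-09-29, which is the last day of the extended delivery period.
Adding 28 calendar days to 2021-09-29 gives 2021-10-27, which is the last day of the notice period.
The last day of the appeal period: 8 business days after Wednesday, 2021-10-27, skipping weekends and the listed holiday on Oct 29 — Oct 28, Nov 1, Nov 2, Nov 3, Nov 4, Nov 5, Nov 8, Nov 9 — lands on Tuesday, 2021-11-09.
The date cancellation becomes effective: 2021-11-09 + 12 days = 2021-11-21.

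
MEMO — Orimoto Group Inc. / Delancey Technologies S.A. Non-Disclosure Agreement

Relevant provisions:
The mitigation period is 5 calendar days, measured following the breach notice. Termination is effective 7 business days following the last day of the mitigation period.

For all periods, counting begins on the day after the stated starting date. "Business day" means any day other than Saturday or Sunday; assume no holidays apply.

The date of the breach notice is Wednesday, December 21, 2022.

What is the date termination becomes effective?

The last day of the mitigation period: 5 calendar days after December 21, 2022 is December 26, 2022.
The date termination becomes effective: counting 7 business days from Monday, December 26, 2022 (Dec 27, Dec 28, Dec 29, Dec 30, Jan 2, Jan 3, Jan 4, skipping weekends) reaches Wednesday, January 4, 2023.

January 4, 2023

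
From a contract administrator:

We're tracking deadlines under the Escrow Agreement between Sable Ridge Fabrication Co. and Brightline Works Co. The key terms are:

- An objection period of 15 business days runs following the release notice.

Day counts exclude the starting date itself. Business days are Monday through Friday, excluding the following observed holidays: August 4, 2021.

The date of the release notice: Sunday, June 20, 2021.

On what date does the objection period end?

The last day of the objection period: 15 business days after Sunday, June 20, 2021, skipping weekends — Jun 21, Jun 22, Jun 23, Jun 24, …, Jul 7, Jul 8, Jul 9 — lands on Friday, July 9, 2021.

July 9, 2021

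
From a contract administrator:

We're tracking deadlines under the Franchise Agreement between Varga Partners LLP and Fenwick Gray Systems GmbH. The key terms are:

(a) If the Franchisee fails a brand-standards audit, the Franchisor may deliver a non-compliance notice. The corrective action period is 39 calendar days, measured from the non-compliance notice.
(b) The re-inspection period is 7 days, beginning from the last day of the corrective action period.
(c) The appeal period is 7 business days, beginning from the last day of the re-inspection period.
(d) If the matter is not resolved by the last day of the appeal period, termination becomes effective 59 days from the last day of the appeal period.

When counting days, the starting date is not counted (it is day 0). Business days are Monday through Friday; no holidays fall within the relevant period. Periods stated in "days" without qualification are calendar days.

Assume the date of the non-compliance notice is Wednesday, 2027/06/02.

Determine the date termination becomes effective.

2027/09/24

Adding 39 calendar days to 2027/06/02 gives 2027/07/11, which is the last day of the corrective action period.
The last day of the re-inspection period: 7 calendar days after 2027/07/11 is 2027/07/18.
From Sunday, 2027/07/18, 7 business days (Jul 19, Jul 20, Jul 21, Jul 22, Jul 23, Jul 26, Jul 27, skipping weekends) brings us to Tuesday, 2027/07/27, which is the last day of the appeal period.
The date termination becomes effective: 2027/07/27 + 59 days = 2027/09/24.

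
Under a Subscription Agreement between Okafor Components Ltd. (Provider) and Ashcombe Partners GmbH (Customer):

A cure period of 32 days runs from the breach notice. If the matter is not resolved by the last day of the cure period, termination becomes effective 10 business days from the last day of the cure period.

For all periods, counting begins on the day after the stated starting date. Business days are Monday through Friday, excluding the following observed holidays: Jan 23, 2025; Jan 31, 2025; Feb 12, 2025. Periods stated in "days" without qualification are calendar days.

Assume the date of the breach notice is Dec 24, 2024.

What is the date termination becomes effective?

Adding 32 calendar days to Dec 24, 2024 gives Jan 25, 2025, which is the last day of the cure period.
From Saturday, Jan 25, 2025, 10 business days (Jan 27, Jan 28, Jan 29, Jan 30, Feb 3, Feb 4, Feb 5, Feb 6, Feb 7, Feb 10, skipping weekends and the listed holiday on Jan 31) brings us to Monday, Feb 10, 2025, which is the date termination becomes effective.

Feb 10, 2025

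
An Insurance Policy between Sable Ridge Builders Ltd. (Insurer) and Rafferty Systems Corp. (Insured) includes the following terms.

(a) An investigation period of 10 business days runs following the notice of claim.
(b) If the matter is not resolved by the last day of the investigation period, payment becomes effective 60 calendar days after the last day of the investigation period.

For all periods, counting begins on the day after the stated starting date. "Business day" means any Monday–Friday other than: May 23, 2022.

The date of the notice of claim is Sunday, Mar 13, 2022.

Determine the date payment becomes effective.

May 24, 2022

The last day of the investigation period: 10 business days after Sunday, Mar 13, 2022, skipping weekends — Mar 14, Mar 15, Mar 16, Mar 17, Mar 18, Mar 21, Mar 22, Mar 23, Mar 24, Mar 25 — lands on Friday, Mar 25, 2022.
Adding 60 calendar days to Mar 25, 2022 gives May 24, 2022, which is the date payment becomes effective.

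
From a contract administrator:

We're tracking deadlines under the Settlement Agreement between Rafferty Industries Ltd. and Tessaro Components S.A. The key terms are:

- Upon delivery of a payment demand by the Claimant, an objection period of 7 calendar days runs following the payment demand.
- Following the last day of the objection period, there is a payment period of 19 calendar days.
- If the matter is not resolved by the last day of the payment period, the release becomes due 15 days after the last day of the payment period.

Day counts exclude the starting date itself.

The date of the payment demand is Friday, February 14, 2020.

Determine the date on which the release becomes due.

March 26, 2020

The last day of the objection period: 7 calendar days after February 14, 2020 is February 21, 2020.
The last day of the payment period: February 21, 2020 + 19 days = March 11, 2020.
The date on which the release becomes due: March 11, 2020 + 15 days = March 26, 2020.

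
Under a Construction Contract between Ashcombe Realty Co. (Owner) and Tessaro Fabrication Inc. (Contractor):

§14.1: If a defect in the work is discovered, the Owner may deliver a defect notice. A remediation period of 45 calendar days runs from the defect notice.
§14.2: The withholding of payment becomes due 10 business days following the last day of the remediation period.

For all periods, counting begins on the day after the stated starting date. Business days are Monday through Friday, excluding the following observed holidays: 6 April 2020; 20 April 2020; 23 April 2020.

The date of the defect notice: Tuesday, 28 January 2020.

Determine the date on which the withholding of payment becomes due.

Adding 45 calendar days to 28 January 2020 gives 13 March 2020, which is the last day of the remediation period.
The date on which the withholding of payment becomes due: counting 10 business days from Friday, 13 March 2020 (Mar 16, Mar 17, Mar 18, Mar 19, Mar 20, Mar 23, Mar 24, Mar 25, Mar 26, Mar 27, skipping weekends) reaches Friday, 27 March 2020.

27 March 2020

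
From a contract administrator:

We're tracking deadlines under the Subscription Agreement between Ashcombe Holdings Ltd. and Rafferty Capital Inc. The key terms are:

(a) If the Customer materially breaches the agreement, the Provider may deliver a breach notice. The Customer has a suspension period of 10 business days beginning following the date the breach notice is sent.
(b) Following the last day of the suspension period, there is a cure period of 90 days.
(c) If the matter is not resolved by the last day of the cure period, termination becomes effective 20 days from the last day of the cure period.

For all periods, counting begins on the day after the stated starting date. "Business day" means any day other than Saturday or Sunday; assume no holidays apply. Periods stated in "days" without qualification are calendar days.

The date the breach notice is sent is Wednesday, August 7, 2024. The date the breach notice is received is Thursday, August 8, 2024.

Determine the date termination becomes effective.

The last day of the suspension period: 10 business days after Wednesday, August 7, 2024, skipping weekends — Aug 8, Aug 9, Aug 12, Aug 13, Aug 14, Aug 15, Aug 16, Aug 19, Aug 20, Aug 21 — lands on Wednesday, August 21, 2024.
Adding 90 calendar days to August 21, 2024 gives November 19, 2024, which is the last day of the cure period.
The date termination becomes effective: 20 calendar days after November 19, 2024 is December 9, 2024.

December 9, 2024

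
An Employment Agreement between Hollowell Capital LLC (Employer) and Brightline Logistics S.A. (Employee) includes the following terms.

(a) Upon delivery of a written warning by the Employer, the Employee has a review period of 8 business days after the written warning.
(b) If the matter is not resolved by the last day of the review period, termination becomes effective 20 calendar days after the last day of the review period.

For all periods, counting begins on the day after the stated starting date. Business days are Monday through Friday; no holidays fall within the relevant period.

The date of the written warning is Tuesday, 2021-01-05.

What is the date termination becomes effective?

The last day of the review period: 8 business days after Tuesday, 2021-01-05, skipping weekends — Jan 6, Jan 7, Jan 8, Jan 11, Jan 12, Jan 13, Jan 14, Jan 15 — lands on Friday, 2021-01-15.
Adding 20 calendar days to 2021-01-15 gives 2021-02-04, which is the date termination becomes effective.

2021-02-04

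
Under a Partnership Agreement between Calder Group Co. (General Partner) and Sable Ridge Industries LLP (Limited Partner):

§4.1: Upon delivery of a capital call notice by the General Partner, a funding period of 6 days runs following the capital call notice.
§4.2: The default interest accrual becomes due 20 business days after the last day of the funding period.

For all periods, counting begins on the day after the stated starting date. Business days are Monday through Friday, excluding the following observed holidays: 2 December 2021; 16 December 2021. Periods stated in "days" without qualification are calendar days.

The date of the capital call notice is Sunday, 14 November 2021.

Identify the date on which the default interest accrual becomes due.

21 December 2021

Adding 6 calendar days to 14 November 2021 gives 20 November 2021, which is the last day of the funding period.
The date on which the default interest accrual becomes due: 20 business days after Saturday, 20 November 2021, skipping weekends and the listed holidays on Dec 2, Dec 16 — Nov 22, Nov 23, Nov 24, Nov 25, …, Dec 17, Dec 20, Dec 21 — lands on Tuesday, 21 December 2021.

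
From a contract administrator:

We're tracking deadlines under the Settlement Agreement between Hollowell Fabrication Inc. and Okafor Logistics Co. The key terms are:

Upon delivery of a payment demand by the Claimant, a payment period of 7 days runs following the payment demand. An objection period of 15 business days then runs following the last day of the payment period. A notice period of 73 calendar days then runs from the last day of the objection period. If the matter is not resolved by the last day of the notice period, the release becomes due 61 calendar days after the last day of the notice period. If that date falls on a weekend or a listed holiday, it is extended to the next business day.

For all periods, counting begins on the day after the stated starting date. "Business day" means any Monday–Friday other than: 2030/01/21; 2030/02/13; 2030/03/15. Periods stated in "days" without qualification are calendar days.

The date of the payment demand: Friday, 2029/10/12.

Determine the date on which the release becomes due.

2030/03/25

The last day of the payment period: 7 calendar days after 2029/10/12 is 2029/10/19.
The last day of the objection period: counting 15 business days from Friday, 2029/10/19 (Oct 22, Oct 23, Oct 24, Oct 25, …, Nov 7, Nov 8, Nov 9, skipping weekends) reaches Friday, 2029/11/09.
The last day of the notice period: 2029/11/09 + 73 days = 2030/01/21.
The date on which the release becomes due: 2030/01/21 + 61 days = 2030/03/23. That falls on a Saturday, so it rolls to the next business day, Monday, 2030/03/25.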